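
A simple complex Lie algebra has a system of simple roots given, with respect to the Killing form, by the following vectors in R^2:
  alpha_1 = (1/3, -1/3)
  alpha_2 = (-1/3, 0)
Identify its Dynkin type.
Compute the Cartan integers a_ij = 2(alpha_i, alpha_j)/(alpha_j, alpha_j); the resulting 2x2 Cartan matrix is
[[2, -2], [-1, 2]].
The roots have two lengths (squared-length ratio 2:1); the short ones are alpha_{2}. The associated Dynkin diagram is a chain of 2 nodes with a double edge at one end; the terminal node there is the unique short simple root (B_2), so the type is B_2 (the algebra so(5)).

B2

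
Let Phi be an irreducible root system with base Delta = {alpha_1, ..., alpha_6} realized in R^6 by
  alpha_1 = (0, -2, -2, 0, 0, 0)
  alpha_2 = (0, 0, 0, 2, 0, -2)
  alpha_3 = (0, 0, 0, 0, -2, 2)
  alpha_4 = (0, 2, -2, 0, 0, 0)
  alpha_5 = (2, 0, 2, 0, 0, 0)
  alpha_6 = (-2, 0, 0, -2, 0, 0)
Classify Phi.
Compute the Cartan integers a_ij = 2(alpha_i, alpha_j)/(alpha_j, alpha_j); the resulting 6x6 Cartan matrix is
[[2, 0, 0, 0, -1, 0], [0, 2, -1, 0, 0, -1], [0, -1, 2, 0, 0, 0], [0, 0, 0, 2, -1, 0], [-1, 0, 0, -1, 2, -1], [0, -1, 0, 0, -1, 2]].
All simple roots have the same length, so the diagram is simply laced. The associated Dynkin diagram is a chain of 4 nodes with a fork of two nodes at one end (D_6), so the type is D_6 (the algebra so(12)).

D6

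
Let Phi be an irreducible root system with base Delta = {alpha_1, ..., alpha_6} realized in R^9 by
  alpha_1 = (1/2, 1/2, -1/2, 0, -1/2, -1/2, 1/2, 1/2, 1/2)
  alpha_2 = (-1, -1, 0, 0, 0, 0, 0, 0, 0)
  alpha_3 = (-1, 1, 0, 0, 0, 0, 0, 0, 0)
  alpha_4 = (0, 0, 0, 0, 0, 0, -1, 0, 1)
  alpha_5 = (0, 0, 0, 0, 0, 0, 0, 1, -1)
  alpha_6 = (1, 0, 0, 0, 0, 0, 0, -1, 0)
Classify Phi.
Compute the Cartan integers a_ij = 2(alpha_i, alpha_j)/(alpha_j, alpha_j); the resulting 6x6 Cartan matrix is
[[2, -1, 0, 0, 0, 0], [-1, 2, 0, 0, 0, -1], [0, 0, 2, 0, 0, -1], [0, 0, 0, 2, -1, 0], [0, 0, 0, -1, 2, -1], [0, -1, -1, 0, -1, 2]].
All simple roots have the same length, so the diagram is simply laced. The associated Dynkin diagram is a chain of 5 nodes with one extra node attached to the third node from one end (E_6), so the type is E_6.

E_6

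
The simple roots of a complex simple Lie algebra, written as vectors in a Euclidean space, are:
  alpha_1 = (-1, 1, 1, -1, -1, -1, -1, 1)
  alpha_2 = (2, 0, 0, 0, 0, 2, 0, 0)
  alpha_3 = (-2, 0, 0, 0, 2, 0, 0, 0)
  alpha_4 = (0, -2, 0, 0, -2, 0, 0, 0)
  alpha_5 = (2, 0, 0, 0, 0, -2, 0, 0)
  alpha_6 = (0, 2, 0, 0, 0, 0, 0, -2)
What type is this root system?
E6

Compute the Cartan integers a_ij = 2(alpha_i, alpha_j)/(alpha_j, alpha_j); the resulting 6x6 Cartan matrix is
[[2, -1, 0, 0, 0, 0], [-1, 2, -1, 0, 0, 0], [0, -1, 2, -1, -1, 0], [0, 0, -1, 2, 0, -1], [0, 0, -1, 0, 2, 0], [0, 0, 0, -1, 0, 2]].
All simple roots have the same length, so the diagram is simply laced. The associated Dynkin diagram is a chain of 5 nodes with one extra node attached to the third node from one end (E_6), so the type is E_6.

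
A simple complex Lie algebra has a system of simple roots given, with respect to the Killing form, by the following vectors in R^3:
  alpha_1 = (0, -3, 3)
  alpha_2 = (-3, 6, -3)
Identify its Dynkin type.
G2

Compute the Cartan integers a_ij = 2(alpha_i, alpha_j)/(alpha_j, alpha_j); the resulting 2x2 Cartan matrix is
[[2, -1], [-3, 2]].
The roots have two lengths (squared-length ratio 3:1); the short ones are alpha_{1}. The associated Dynkin diagram is two nodes joined by a triple edge (G_2), so the type is G_2.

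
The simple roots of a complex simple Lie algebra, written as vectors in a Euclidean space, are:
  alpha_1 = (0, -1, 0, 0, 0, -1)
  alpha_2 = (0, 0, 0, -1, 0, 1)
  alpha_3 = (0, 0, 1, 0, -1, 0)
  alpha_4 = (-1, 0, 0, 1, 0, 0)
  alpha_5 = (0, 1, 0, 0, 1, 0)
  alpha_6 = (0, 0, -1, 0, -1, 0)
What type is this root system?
D_6 (so(12))

Compute the Cartan integers a_ij = 2(alpha_i, alpha_j)/(alpha_j, alpha_j); the resulting 6x6 Cartan matrix is
[[2, -1, 0, 0, -1, 0], [-1, 2, 0, -1, 0, 0], [0, 0, 2, 0, -1, 0], [0, -1, 0, 2, 0, 0], [-1, 0, -1, 0, 2, -1], [0, 0, 0, 0, -1, 2]].
All simple roots have the same length, so the diagram is simply laced. The associated Dynkin diagram is a chain of 4 nodes with a fork of two nodes at one end (D_6), so the type is D_6 (the algebra so(12)).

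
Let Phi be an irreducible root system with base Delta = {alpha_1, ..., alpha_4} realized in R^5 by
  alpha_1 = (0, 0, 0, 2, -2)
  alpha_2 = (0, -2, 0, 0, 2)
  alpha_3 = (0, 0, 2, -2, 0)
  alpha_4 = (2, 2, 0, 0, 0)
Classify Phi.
A4

Compute the Cartan integers a_ij = 2(alpha_i, alpha_j)/(alpha_j, alpha_j); the resulting 4x4 Cartan matrix is
[[2, -1, -1, 0], [-1, 2, 0, -1], [-1, 0, 2, 0], [0, -1, 0, 2]].
All simple roots have the same length, so the diagram is simply laced. The associated Dynkin diagram is a chain of 4 nodes with single edges (A_4), so the type is A_4 (the algebra sl(5)).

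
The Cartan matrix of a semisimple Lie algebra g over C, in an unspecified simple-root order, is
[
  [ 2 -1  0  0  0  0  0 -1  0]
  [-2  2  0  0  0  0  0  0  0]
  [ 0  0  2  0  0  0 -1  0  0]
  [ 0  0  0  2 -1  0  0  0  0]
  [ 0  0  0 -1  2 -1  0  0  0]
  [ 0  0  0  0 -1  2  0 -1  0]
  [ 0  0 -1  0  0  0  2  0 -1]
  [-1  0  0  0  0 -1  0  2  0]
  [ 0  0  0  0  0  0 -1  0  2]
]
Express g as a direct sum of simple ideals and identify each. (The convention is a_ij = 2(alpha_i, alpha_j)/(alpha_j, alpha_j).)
type A_3 + type C_6

The diagram associated to this matrix has two connected components: the simple roots {alpha_3, alpha_7, alpha_9} form a chain of 3 nodes with single edges (A_3), and {alpha_1, alpha_2, alpha_4, alpha_5, alpha_6, alpha_8} form a chain of 6 nodes with a double edge at one end; the terminal node there is the unique long simple root (C_6). A semisimple Lie algebra decomposes uniquely as the direct sum of simple ideals, one per connected component of its Dynkin diagram, so g ≅ A_3 ⊕ C_6 (dimension 15 + 78 = 93).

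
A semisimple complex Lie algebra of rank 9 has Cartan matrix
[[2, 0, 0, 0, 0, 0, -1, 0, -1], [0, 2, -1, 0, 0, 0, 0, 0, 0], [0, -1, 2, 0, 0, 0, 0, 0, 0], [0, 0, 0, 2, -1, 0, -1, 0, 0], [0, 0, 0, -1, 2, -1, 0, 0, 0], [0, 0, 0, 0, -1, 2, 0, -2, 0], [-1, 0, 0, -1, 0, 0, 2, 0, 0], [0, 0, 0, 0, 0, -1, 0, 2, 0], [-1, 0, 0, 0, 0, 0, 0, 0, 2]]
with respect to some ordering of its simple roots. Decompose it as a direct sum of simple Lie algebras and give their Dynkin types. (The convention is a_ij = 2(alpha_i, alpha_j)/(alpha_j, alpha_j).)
A_2 ⊕ B_7

The diagram associated to this matrix has two connected components: the simple roots {alpha_2, alpha_3} form a chain of 2 nodes with single edges (A_2), and {alpha_1, alpha_4, alpha_5, alpha_6, alpha_7, alpha_8, alpha_9} form a chain of 7 nodes with a double edge at one end; the terminal node there is the unique short simple root (B_7). A semisimple Lie algebra decomposes uniquely as the direct sum of simple ideals, one per connected component of its Dynkin diagram, so g ≅ A_2 ⊕ B_7 (dimension 8 + 105 = 113).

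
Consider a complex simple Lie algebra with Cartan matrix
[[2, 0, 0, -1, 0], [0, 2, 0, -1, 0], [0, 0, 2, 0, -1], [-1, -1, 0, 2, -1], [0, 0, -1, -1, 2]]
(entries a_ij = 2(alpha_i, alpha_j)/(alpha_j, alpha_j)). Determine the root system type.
D_5 (so(10))

The matrix has rank 5 with 2's on the diagonal. Reading the off-diagonal entries as Dynkin edges (a single edge where a_ij = a_ji = -1; a double or triple edge where a_ij * a_ji = 2 or 3), the diagram is a chain of 3 nodes with a fork of two nodes at one end (D_5). One simple-root ordering that puts it in standard form is (alpha_3, alpha_5, alpha_4, alpha_1, alpha_2). So the algebra is type D_5, i.e. so(10).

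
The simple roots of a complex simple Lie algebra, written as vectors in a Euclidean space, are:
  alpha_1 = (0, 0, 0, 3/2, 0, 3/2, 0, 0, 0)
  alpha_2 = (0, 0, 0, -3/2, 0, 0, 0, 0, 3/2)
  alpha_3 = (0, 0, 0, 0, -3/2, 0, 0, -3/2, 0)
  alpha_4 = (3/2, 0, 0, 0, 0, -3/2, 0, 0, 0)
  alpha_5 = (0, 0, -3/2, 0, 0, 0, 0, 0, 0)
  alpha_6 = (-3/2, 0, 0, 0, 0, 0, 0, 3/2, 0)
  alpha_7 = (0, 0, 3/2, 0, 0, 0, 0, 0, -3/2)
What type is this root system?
B_7 (so(15))

Compute the Cartan integers a_ij = 2(alpha_i, alpha_j)/(alpha_j, alpha_j); the resulting 7x7 Cartan matrix is
[[2, -1, 0, -1, 0, 0, 0], [-1, 2, 0, 0, 0, 0, -1], [0, 0, 2, 0, 0, -1, 0], [-1, 0, 0, 2, 0, -1, 0], [0, 0, 0, 0, 2, 0, -1], [0, 0, -1, -1, 0, 2, 0], [0, -1, 0, 0, -2, 0, 2]].
The roots have two lengths (squared-length ratio 2:1); the short ones are alpha_{5}. The associated Dynkin diagram is a chain of 7 nodes with a double edge at one end; the terminal node there is the unique short simple root (B_7), so the type is B_7 (the algebra so(15)).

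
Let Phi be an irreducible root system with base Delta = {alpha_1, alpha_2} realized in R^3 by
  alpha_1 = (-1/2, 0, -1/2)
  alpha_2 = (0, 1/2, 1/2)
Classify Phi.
A2

Compute the Cartan integers a_ij = 2(alpha_i, alpha_j)/(alpha_j, alpha_j); the resulting 2x2 Cartan matrix is
[[2, -1], [-1, 2]].
All simple roots have the same length, so the diagram is simply laced. The associated Dynkin diagram is a chain of 2 nodes with single edges (A_2), so the type is A_2 (the algebra sl(3)).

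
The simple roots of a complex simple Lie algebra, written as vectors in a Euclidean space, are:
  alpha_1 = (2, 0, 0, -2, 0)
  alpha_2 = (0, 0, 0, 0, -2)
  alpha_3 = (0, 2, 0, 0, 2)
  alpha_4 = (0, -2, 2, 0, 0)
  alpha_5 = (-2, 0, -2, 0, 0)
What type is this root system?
Compute the Cartan integers a_ij = 2(alpha_i, alpha_j)/(alpha_j, alpha_j); the resulting 5x5 Cartan matrix is
[[2, 0, 0, 0, -1], [0, 2, -1, 0, 0], [0, -2, 2, -1, 0], [0, 0, -1, 2, -1], [-1, 0, 0, -1, 2]].
The roots have two lengths (squared-length ratio 2:1); the short ones are alpha_{2}. The associated Dynkin diagram is a chain of 5 nodes with a double edge at one end; the terminal node there is the unique short simple root (B_5), so the type is B_5 (the algebra so(11)).

B_5 (so(11))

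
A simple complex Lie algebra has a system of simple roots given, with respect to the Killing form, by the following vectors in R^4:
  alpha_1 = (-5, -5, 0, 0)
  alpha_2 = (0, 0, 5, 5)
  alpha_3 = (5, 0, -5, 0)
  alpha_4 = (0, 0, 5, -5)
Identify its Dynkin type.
D4

Compute the Cartan integers a_ij = 2(alpha_i, alpha_j)/(alpha_j, alpha_j); the resulting 4x4 Cartan matrix is
[[2, 0, -1, 0], [0, 2, -1, 0], [-1, -1, 2, -1], [0, 0, -1, 2]].
All simple roots have the same length, so the diagram is simply laced. The associated Dynkin diagram is a chain of 2 nodes with a fork of two nodes at one end (D_4), so the type is D_4 (the algebra so(8)).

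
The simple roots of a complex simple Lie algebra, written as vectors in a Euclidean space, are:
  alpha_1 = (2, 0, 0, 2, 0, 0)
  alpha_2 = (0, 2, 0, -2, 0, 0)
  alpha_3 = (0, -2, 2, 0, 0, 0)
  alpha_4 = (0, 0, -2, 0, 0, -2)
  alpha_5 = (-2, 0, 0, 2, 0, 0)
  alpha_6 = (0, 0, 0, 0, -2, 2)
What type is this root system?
type D_6

Compute the Cartan integers a_ij = 2(alpha_i, alpha_j)/(alpha_j, alpha_j); the resulting 6x6 Cartan matrix is
[[2, -1, 0, 0, 0, 0], [-1, 2, -1, 0, -1, 0], [0, -1, 2, -1, 0, 0], [0, 0, -1, 2, 0, -1], [0, -1, 0, 0, 2, 0], [0, 0, 0, -1, 0, 2]].
All simple roots have the same length, so the diagram is simply laced. The associated Dynkin diagram is a chain of 4 nodes with a fork of two nodes at one end (D_6), so the type is D_6 (the algebra so(12)).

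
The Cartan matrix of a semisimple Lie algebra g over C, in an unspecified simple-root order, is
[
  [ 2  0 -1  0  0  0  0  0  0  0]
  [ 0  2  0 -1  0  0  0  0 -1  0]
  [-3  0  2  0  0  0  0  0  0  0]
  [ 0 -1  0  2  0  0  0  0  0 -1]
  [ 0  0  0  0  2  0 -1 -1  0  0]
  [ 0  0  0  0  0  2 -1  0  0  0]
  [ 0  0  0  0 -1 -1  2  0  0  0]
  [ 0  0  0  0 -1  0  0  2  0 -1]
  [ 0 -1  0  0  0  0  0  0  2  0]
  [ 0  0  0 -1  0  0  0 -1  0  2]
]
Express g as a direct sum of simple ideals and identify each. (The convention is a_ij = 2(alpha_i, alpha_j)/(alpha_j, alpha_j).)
A8 + G2

The diagram associated to this matrix has two connected components: the simple roots {alpha_2, alpha_4, alpha_5, alpha_6, alpha_7, alpha_8, alpha_9, alpha_10} form a chain of 8 nodes with single edges (A_8), and {alpha_1, alpha_3} form two nodes joined by a triple edge (G_2). A semisimple Lie algebra decomposes uniquely as the direct sum of simple ideals, one per connected component of its Dynkin diagram, so g ≅ A_8 ⊕ G_2 (dimension 80 + 14 = 94).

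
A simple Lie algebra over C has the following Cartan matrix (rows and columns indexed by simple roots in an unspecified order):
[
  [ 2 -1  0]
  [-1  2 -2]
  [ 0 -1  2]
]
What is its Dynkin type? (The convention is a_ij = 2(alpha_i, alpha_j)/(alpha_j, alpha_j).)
B_3 (so(7))

The matrix has rank 3 with 2's on the diagonal. Reading the off-diagonal entries as Dynkin edges (a single edge where a_ij = a_ji = -1; a double or triple edge where a_ij * a_ji = 2 or 3), the diagram is a chain of 3 nodes with a double edge at one end; the terminal node there is the unique short simple root (B_3). One simple-root ordering that puts it in standard form is (alpha_1, alpha_2, alpha_3). So the algebra is type B_3, i.e. so(7).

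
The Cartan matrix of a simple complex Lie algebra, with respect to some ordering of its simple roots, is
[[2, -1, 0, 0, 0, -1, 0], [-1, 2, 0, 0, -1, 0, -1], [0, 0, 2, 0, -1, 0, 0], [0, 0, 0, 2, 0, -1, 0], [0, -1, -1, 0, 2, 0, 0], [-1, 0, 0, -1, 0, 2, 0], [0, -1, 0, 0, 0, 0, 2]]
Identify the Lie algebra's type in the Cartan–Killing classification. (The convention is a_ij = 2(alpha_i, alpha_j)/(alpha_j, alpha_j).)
The matrix has rank 7 with 2's on the diagonal. Reading the off-diagonal entries as Dynkin edges (a single edge where a_ij = a_ji = -1; a double or triple edge where a_ij * a_ji = 2 or 3), the diagram is a chain of 6 nodes with one extra node attached to the third node from one end (E_7). One simple-root ordering that puts it in standard form is (alpha_3, alpha_7, alpha_5, alpha_2, alpha_1, alpha_6, alpha_4). So the algebra is type E_7.

E7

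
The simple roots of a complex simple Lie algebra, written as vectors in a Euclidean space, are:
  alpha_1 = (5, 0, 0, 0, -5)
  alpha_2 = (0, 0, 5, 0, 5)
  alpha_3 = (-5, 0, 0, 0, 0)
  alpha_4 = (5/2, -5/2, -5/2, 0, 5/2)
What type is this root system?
F_4

Compute the Cartan integers a_ij = 2(alpha_i, alpha_j)/(alpha_j, alpha_j); the resulting 4x4 Cartan matrix is
[[2, -1, -2, 0], [-1, 2, 0, 0], [-1, 0, 2, -1], [0, 0, -1, 2]].
The roots have two lengths (squared-length ratio 2:1); the short ones are alpha_{3,4}. The associated Dynkin diagram is a chain of 4 nodes with a double edge between the middle two (F_4), so the type is F_4.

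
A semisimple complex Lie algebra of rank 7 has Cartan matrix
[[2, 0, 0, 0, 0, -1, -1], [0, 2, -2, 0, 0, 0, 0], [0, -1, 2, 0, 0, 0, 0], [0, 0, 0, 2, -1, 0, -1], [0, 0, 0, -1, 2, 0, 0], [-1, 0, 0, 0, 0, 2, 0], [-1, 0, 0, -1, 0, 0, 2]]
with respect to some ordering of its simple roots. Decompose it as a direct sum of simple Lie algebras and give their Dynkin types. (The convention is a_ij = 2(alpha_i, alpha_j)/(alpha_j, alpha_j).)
The diagram associated to this matrix has two connected components: the simple roots {alpha_1, alpha_4, alpha_5, alpha_6, alpha_7} form a chain of 5 nodes with single edges (A_5), and {alpha_2, alpha_3} form a chain of 2 nodes with a double edge at one end; the terminal node there is the unique short simple root (B_2). A semisimple Lie algebra decomposes uniquely as the direct sum of simple ideals, one per connected component of its Dynkin diagram, so g ≅ A_5 ⊕ B_2 (dimension 35 + 10 = 45).

A_5 (sl(6)) + B_2 (so(5))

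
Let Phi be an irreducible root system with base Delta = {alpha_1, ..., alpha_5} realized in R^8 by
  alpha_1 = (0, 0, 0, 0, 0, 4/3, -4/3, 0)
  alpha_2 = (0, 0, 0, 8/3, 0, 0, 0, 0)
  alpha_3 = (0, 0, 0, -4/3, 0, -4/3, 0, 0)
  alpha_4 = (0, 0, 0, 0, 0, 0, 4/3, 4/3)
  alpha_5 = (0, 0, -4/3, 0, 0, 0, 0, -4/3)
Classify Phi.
Compute the Cartan integers a_ij = 2(alpha_i, alpha_j)/(alpha_j, alpha_j); the resulting 5x5 Cartan matrix is
[[2, 0, -1, -1, 0], [0, 2, -2, 0, 0], [-1, -1, 2, 0, 0], [-1, 0, 0, 2, -1], [0, 0, 0, -1, 2]].
The roots have two lengths (squared-length ratio 2:1); the short ones are alpha_{1,3,4,5}. The associated Dynkin diagram is a chain of 5 nodes with a double edge at one end; the terminal node there is the unique long simple root (C_5), so the type is C_5 (the algebra sp(10)).

C_5 (sp(10))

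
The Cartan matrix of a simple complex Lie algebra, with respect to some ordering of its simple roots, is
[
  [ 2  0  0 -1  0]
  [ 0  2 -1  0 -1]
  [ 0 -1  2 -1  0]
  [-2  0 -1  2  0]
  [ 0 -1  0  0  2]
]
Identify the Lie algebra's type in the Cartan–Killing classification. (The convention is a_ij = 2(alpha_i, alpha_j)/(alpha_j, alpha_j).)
type B_5

The matrix has rank 5 with 2's on the diagonal. Reading the off-diagonal entries as Dynkin edges (a single edge where a_ij = a_ji = -1; a double or triple edge where a_ij * a_ji = 2 or 3), the diagram is a chain of 5 nodes with a double edge at one end; the terminal node there is the unique short simple root (B_5). One simple-root ordering that puts it in standard form is (alpha_5, alpha_2, alpha_3, alpha_4, alpha_1). So the algebra is type B_5, i.e. so(11).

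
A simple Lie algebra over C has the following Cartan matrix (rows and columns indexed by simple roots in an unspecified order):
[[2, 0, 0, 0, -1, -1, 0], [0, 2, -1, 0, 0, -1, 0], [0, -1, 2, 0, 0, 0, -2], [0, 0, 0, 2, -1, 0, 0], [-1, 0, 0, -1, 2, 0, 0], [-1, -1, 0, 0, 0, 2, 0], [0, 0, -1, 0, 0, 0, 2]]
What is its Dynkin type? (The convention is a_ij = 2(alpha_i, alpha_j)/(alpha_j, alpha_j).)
The matrix has rank 7 with 2's on the diagonal. Reading the off-diagonal entries as Dynkin edges (a single edge where a_ij = a_ji = -1; a double or triple edge where a_ij * a_ji = 2 or 3), the diagram is a chain of 7 nodes with a double edge at one end; the terminal node there is the unique short simple root (B_7). One simple-root ordering that puts it in standard form is (alpha_4, alpha_5, alpha_1, alpha_6, alpha_2, alpha_3, alpha_7). So the algebra is type B_7, i.e. so(15).

B_7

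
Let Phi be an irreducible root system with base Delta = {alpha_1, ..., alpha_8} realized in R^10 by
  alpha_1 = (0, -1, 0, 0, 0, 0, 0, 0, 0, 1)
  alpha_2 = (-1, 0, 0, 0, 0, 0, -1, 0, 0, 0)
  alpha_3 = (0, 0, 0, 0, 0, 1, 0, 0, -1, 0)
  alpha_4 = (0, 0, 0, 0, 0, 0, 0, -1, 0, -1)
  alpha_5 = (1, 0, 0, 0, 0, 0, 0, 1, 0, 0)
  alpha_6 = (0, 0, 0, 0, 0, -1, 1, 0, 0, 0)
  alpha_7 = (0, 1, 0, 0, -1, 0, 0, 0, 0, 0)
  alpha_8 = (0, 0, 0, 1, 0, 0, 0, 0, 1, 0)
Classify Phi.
A_8

Compute the Cartan integers a_ij = 2(alpha_i, alpha_j)/(alpha_j, alpha_j); the resulting 8x8 Cartan matrix is
[[2, 0, 0, -1, 0, 0, -1, 0], [0, 2, 0, 0, -1, -1, 0, 0], [0, 0, 2, 0, 0, -1, 0, -1], [-1, 0, 0, 2, -1, 0, 0, 0], [0, -1, 0, -1, 2, 0, 0, 0], [0, -1, -1, 0, 0, 2, 0, 0], [-1, 0, 0, 0, 0, 0, 2, 0], [0, 0, -1, 0, 0, 0, 0, 2]].
All simple roots have the same length, so the diagram is simply laced. The associated Dynkin diagram is a chain of 8 nodes with single edges (A_8), so the type is A_8 (the algebra sl(9)).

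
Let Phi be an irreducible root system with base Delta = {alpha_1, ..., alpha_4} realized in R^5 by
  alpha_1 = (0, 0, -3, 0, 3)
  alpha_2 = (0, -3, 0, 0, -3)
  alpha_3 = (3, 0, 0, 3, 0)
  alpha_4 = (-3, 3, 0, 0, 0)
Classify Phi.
Compute the Cartan integers a_ij = 2(alpha_i, alpha_j)/(alpha_j, alpha_j); the resulting 4x4 Cartan matrix is
[[2, -1, 0, 0], [-1, 2, 0, -1], [0, 0, 2, -1], [0, -1, -1, 2]].
All simple roots have the same length, so the diagram is simply laced. The associated Dynkin diagram is a chain of 4 nodes with single edges (A_4), so the type is A_4 (the algebra sl(5)).

A4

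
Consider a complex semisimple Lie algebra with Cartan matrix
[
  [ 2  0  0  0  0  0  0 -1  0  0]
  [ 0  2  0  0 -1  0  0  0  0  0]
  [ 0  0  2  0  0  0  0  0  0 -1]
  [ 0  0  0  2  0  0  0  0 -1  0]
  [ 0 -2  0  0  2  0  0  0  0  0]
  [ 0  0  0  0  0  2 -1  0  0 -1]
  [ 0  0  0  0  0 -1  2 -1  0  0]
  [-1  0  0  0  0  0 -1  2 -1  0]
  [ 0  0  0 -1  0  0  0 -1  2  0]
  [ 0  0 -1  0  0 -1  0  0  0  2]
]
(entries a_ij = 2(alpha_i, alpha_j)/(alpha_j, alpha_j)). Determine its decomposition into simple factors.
The diagram associated to this matrix has two connected components: the simple roots {alpha_2, alpha_5} form a chain of 2 nodes with a double edge at one end; the terminal node there is the unique short simple root (B_2), and {alpha_1, alpha_3, alpha_4, alpha_6, alpha_7, alpha_8, alpha_9, alpha_10} form a chain of 7 nodes with one extra node attached to the third node from one end (E_8). A semisimple Lie algebra decomposes uniquely as the direct sum of simple ideals, one per connected component of its Dynkin diagram, so g ≅ B_2 ⊕ E_8 (dimension 10 + 248 = 258).

B2 ⊕ E8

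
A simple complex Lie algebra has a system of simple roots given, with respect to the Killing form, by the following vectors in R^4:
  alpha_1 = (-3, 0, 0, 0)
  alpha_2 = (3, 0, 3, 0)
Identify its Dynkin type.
Compute the Cartan integers a_ij = 2(alpha_i, alpha_j)/(alpha_j, alpha_j); the resulting 2x2 Cartan matrix is
[[2, -1], [-2, 2]].
The roots have two lengths (squared-length ratio 2:1); the short ones are alpha_{1}. The associated Dynkin diagram is a chain of 2 nodes with a double edge at one end; the terminal node there is the unique short simple root (B_2), so the type is B_2 (the algebra so(5)).

B_2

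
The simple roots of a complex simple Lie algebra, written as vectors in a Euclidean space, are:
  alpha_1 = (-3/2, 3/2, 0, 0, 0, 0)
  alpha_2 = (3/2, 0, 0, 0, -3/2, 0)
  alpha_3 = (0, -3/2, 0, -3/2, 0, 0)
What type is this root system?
A3

Compute the Cartan integers a_ij = 2(alpha_i, alpha_j)/(alpha_j, alpha_j); the resulting 3x3 Cartan matrix is
[[2, -1, -1], [-1, 2, 0], [-1, 0, 2]].
All simple roots have the same length, so the diagram is simply laced. The associated Dynkin diagram is a chain of 3 nodes with single edges (A_3), so the type is A_3 (the algebra sl(4)).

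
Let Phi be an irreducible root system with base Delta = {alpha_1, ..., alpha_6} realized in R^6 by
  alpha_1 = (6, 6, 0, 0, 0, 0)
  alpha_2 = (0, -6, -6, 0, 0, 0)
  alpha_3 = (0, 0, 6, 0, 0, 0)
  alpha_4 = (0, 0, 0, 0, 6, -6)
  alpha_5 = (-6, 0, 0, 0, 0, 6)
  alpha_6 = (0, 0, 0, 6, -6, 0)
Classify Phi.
Compute the Cartan integers a_ij = 2(alpha_i, alpha_j)/(alpha_j, alpha_j); the resulting 6x6 Cartan matrix is
[[2, -1, 0, 0, -1, 0], [-1, 2, -2, 0, 0, 0], [0, -1, 2, 0, 0, 0], [0, 0, 0, 2, -1, -1], [-1, 0, 0, -1, 2, 0], [0, 0, 0, -1, 0, 2]].
The roots have two lengths (squared-length ratio 2:1); the short ones are alpha_{3}. The associated Dynkin diagram is a chain of 6 nodes with a double edge at one end; the terminal node there is the unique short simple root (B_6), so the type is B_6 (the algebra so(13)).

B6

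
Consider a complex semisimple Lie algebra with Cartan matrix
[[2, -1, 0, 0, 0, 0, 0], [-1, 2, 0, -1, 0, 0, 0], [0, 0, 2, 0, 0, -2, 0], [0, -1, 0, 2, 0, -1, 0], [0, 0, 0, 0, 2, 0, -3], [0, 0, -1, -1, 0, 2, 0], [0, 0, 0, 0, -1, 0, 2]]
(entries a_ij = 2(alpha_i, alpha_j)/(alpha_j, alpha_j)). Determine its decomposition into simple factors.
The diagram associated to this matrix has two connected components: the simple roots {alpha_1, alpha_2, alpha_3, alpha_4, alpha_6} form a chain of 5 nodes with a double edge at one end; the terminal node there is the unique long simple root (C_5), and {alpha_5, alpha_7} form two nodes joined by a triple edge (G_2). A semisimple Lie algebra decomposes uniquely as the direct sum of simple ideals, one per connected component of its Dynkin diagram, so g ≅ C_5 ⊕ G_2 (dimension 55 + 14 = 69).

C_5 + G_2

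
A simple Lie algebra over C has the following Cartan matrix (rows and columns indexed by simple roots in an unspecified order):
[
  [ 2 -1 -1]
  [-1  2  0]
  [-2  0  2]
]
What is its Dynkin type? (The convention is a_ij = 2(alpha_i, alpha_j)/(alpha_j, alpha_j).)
The matrix has rank 3 with 2's on the diagonal. Reading the off-diagonal entries as Dynkin edges (a single edge where a_ij = a_ji = -1; a double or triple edge where a_ij * a_ji = 2 or 3), the diagram is a chain of 3 nodes with a double edge at one end; the terminal node there is the unique long simple root (C_3). One simple-root ordering that puts it in standard form is (alpha_2, alpha_1, alpha_3). So the algebra is type C_3, i.e. sp(6).

C_3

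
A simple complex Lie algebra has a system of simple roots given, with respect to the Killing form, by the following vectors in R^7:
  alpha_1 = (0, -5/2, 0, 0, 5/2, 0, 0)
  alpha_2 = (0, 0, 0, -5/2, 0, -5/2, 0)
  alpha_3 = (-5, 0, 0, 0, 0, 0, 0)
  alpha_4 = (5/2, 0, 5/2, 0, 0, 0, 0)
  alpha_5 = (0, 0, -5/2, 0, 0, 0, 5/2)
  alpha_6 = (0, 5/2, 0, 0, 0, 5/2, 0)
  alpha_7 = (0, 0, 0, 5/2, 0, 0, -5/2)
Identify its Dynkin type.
C_7 (sp(14))

Compute the Cartan integers a_ij = 2(alpha_i, alpha_j)/(alpha_j, alpha_j); the resulting 7x7 Cartan matrix is
[[2, 0, 0, 0, 0, -1, 0], [0, 2, 0, 0, 0, -1, -1], [0, 0, 2, -2, 0, 0, 0], [0, 0, -1, 2, -1, 0, 0], [0, 0, 0, -1, 2, 0, -1], [-1, -1, 0, 0, 0, 2, 0], [0, -1, 0, 0, -1, 0, 2]].
The roots have two lengths (squared-length ratio 2:1); the short ones are alpha_{1,2,4,5,6,7}. The associated Dynkin diagram is a chain of 7 nodes with a double edge at one end; the terminal node there is the unique long simple root (C_7), so the type is C_7 (the algebra sp(14)).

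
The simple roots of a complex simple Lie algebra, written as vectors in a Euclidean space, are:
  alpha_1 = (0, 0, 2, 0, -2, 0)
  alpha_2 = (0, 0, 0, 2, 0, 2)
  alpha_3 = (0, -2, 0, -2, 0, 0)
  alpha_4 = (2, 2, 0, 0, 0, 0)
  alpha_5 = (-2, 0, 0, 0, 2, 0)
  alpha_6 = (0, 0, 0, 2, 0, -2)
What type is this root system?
D6

Compute the Cartan integers a_ij = 2(alpha_i, alpha_j)/(alpha_j, alpha_j); the resulting 6x6 Cartan matrix is
[[2, 0, 0, 0, -1, 0], [0, 2, -1, 0, 0, 0], [0, -1, 2, -1, 0, -1], [0, 0, -1, 2, -1, 0], [-1, 0, 0, -1, 2, 0], [0, 0, -1, 0, 0, 2]].
All simple roots have the same length, so the diagram is simply laced. The associated Dynkin diagram is a chain of 4 nodes with a fork of two nodes at one end (D_6), so the type is D_6 (the algebra so(12)).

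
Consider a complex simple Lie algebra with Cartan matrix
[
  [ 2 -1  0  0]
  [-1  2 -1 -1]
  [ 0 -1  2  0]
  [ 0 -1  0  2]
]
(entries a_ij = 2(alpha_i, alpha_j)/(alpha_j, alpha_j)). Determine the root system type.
D_4

The matrix has rank 4 with 2's on the diagonal. Reading the off-diagonal entries as Dynkin edges (a single edge where a_ij = a_ji = -1; a double or triple edge where a_ij * a_ji = 2 or 3), the diagram is a chain of 2 nodes with a fork of two nodes at one end (D_4). One simple-root ordering that puts it in standard form is (alpha_3, alpha_2, alpha_1, alpha_4). So the algebra is type D_4, i.e. so(8).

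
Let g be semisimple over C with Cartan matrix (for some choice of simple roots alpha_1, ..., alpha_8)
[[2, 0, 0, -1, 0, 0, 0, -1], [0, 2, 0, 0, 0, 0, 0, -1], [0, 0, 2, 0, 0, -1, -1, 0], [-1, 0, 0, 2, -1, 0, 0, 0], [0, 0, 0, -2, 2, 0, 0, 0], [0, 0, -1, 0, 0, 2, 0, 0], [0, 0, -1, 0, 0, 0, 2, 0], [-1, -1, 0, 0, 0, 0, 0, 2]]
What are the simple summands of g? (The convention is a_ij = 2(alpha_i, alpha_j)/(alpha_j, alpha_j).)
A_3 (sl(4)) ⊕ C_5 (sp(10))

The diagram associated to this matrix has two connected components: the simple roots {alpha_3, alpha_6, alpha_7} form a chain of 3 nodes with single edges (A_3), and {alpha_1, alpha_2, alpha_4, alpha_5, alpha_8} form a chain of 5 nodes with a double edge at one end; the terminal node there is the unique long simple root (C_5). A semisimple Lie algebra decomposes uniquely as the direct sum of simple ideals, one per connected component of its Dynkin diagram, so g ≅ A_3 ⊕ C_5 (dimension 15 + 55 = 70).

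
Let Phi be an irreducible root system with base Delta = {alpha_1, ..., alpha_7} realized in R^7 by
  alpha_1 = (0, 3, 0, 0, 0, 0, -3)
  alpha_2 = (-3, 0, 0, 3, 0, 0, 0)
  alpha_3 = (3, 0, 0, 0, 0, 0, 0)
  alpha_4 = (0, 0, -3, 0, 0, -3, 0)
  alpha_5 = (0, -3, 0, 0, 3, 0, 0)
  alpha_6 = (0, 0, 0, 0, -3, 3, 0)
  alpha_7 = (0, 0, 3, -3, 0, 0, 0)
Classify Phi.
Compute the Cartan integers a_ij = 2(alpha_i, alpha_j)/(alpha_j, alpha_j); the resulting 7x7 Cartan matrix is
[[2, 0, 0, 0, -1, 0, 0], [0, 2, -2, 0, 0, 0, -1], [0, -1, 2, 0, 0, 0, 0], [0, 0, 0, 2, 0, -1, -1], [-1, 0, 0, 0, 2, -1, 0], [0, 0, 0, -1, -1, 2, 0], [0, -1, 0, -1, 0, 0, 2]].
The roots have two lengths (squared-length ratio 2:1); the short ones are alpha_{3}. The associated Dynkin diagram is a chain of 7 nodes with a double edge at one end; the terminal node there is the unique short simple root (B_7), so the type is B_7 (the algebra so(15)).

B_7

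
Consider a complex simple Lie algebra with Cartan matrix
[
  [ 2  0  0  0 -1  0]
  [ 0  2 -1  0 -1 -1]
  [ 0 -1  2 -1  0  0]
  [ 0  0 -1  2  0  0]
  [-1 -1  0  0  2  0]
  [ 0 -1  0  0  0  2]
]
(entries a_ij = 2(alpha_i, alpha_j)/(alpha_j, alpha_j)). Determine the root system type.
The matrix has rank 6 with 2's on the diagonal. Reading the off-diagonal entries as Dynkin edges (a single edge where a_ij = a_ji = -1; a double or triple edge where a_ij * a_ji = 2 or 3), the diagram is a chain of 5 nodes with one extra node attached to the third node from one end (E_6). One simple-root ordering that puts it in standard form is (alpha_1, alpha_6, alpha_5, alpha_2, alpha_3, alpha_4). So the algebra is type E_6.

E6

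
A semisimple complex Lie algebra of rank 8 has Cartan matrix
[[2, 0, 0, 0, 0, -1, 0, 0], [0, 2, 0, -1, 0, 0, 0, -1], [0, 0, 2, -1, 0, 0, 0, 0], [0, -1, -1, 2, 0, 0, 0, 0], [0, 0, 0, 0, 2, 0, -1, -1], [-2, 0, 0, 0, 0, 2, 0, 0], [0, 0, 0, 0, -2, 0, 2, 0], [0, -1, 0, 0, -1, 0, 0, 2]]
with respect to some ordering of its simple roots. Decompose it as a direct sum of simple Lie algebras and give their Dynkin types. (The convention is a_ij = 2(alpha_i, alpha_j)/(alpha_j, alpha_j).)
The diagram associated to this matrix has two connected components: the simple roots {alpha_1, alpha_6} form a chain of 2 nodes with a double edge at one end; the terminal node there is the unique short simple root (B_2), and {alpha_2, alpha_3, alpha_4, alpha_5, alpha_7, alpha_8} form a chain of 6 nodes with a double edge at one end; the terminal node there is the unique long simple root (C_6). A semisimple Lie algebra decomposes uniquely as the direct sum of simple ideals, one per connected component of its Dynkin diagram, so g ≅ B_2 ⊕ C_6 (dimension 10 + 78 = 88).

B_2 (so(5)) ⊕ C_6 (sp(12))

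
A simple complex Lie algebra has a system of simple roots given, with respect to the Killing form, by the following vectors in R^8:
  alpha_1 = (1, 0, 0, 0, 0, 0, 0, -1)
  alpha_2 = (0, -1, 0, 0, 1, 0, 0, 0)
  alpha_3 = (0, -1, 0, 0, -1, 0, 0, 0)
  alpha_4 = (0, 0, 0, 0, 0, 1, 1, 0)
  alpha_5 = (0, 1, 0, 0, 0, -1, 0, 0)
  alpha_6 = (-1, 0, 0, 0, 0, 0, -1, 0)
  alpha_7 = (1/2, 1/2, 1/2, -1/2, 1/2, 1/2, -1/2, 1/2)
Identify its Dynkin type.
E_7

Compute the Cartan integers a_ij = 2(alpha_i, alpha_j)/(alpha_j, alpha_j); the resulting 7x7 Cartan matrix is
[[2, 0, 0, 0, 0, -1, 0], [0, 2, 0, 0, -1, 0, 0], [0, 0, 2, 0, -1, 0, -1], [0, 0, 0, 2, -1, -1, 0], [0, -1, -1, -1, 2, 0, 0], [-1, 0, 0, -1, 0, 2, 0], [0, 0, -1, 0, 0, 0, 2]].
All simple roots have the same length, so the diagram is simply laced. The associated Dynkin diagram is a chain of 6 nodes with one extra node attached to the third node from one end (E_7), so the type is E_7.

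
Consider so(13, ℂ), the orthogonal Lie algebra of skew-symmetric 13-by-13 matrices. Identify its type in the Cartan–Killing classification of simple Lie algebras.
This is so(13) with 13 odd, which has dimension 13(13-1)/2 = 78 and rank (13-1)/2 = 6. In the classification of classical Lie algebras, the orthogonal algebra so(2n+1) in an odd number of variables has type B_n; here n = 6, so the Dynkin diagram is a chain of 6 nodes with a double edge at one end; the terminal node there is the unique short simple root (B_6). Hence the type is B_6.

B_6 (so(13))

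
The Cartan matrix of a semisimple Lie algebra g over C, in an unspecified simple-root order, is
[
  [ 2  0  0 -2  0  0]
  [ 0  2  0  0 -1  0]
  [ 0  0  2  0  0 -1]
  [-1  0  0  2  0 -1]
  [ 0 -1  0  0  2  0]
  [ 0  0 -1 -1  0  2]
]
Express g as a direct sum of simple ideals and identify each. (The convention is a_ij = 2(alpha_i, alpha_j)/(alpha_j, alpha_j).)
The diagram associated to this matrix has two connected components: the simple roots {alpha_2, alpha_5} form a chain of 2 nodes with single edges (A_2), and {alpha_1, alpha_3, alpha_4, alpha_6} form a chain of 4 nodes with a double edge at one end; the terminal node there is the unique long simple root (C_4). A semisimple Lie algebra decomposes uniquely as the direct sum of simple ideals, one per connected component of its Dynkin diagram, so g ≅ A_2 ⊕ C_4 (dimension 8 + 36 = 44).

A_2 + C_4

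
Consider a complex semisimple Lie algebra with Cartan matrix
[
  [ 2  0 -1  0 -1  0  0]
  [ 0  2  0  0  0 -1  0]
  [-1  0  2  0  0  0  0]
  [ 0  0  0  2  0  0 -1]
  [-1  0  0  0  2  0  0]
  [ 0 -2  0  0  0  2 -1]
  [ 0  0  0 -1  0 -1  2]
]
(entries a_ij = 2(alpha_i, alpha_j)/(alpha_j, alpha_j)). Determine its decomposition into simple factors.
The diagram associated to this matrix has two connected components: the simple roots {alpha_1, alpha_3, alpha_5} form a chain of 3 nodes with single edges (A_3), and {alpha_2, alpha_4, alpha_6, alpha_7} form a chain of 4 nodes with a double edge at one end; the terminal node there is the unique short simple root (B_4). A semisimple Lie algebra decomposes uniquely as the direct sum of simple ideals, one per connected component of its Dynkin diagram, so g ≅ A_3 ⊕ B_4 (dimension 15 + 36 = 51).

A_3 + B_4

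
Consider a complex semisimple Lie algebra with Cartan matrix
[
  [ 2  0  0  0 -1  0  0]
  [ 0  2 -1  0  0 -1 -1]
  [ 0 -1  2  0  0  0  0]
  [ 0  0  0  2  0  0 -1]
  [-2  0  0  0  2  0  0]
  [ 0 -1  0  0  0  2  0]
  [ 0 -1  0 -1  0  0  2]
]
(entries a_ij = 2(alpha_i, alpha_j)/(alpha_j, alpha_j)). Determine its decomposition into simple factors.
B2 ⊕ D5

The diagram associated to this matrix has two connected components: the simple roots {alpha_1, alpha_5} form a chain of 2 nodes with a double edge at one end; the terminal node there is the unique short simple root (B_2), and {alpha_2, alpha_3, alpha_4, alpha_6, alpha_7} form a chain of 3 nodes with a fork of two nodes at one end (D_5). A semisimple Lie algebra decomposes uniquely as the direct sum of simple ideals, one per connected component of its Dynkin diagram, so g ≅ B_2 ⊕ D_5 (dimension 10 + 45 = 55).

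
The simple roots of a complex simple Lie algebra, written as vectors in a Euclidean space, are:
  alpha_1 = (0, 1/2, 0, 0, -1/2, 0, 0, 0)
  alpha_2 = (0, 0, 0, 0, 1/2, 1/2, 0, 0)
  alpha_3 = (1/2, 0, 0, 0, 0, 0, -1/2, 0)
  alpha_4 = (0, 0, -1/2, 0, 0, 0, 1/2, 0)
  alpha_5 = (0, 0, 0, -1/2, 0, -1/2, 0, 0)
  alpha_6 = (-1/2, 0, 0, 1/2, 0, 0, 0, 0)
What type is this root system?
A6

Compute the Cartan integers a_ij = 2(alpha_i, alpha_j)/(alpha_j, alpha_j); the resulting 6x6 Cartan matrix is
[[2, -1, 0, 0, 0, 0], [-1, 2, 0, 0, -1, 0], [0, 0, 2, -1, 0, -1], [0, 0, -1, 2, 0, 0], [0, -1, 0, 0, 2, -1], [0, 0, -1, 0, -1, 2]].
All simple roots have the same length, so the diagram is simply laced. The associated Dynkin diagram is a chain of 6 nodes with single edges (A_6), so the type is A_6 (the algebra sl(7)).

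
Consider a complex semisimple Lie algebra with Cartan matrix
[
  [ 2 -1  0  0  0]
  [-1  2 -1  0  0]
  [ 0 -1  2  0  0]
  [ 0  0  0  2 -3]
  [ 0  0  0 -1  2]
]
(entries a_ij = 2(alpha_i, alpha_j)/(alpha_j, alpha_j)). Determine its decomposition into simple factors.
A_3 (sl(4)) + G_2

The diagram associated to this matrix has two connected components: the simple roots {alpha_1, alpha_2, alpha_3} form a chain of 3 nodes with single edges (A_3), and {alpha_4, alpha_5} form two nodes joined by a triple edge (G_2). A semisimple Lie algebra decomposes uniquely as the direct sum of simple ideals, one per connected component of its Dynkin diagram, so g ≅ A_3 ⊕ G_2 (dimension 15 + 14 = 29).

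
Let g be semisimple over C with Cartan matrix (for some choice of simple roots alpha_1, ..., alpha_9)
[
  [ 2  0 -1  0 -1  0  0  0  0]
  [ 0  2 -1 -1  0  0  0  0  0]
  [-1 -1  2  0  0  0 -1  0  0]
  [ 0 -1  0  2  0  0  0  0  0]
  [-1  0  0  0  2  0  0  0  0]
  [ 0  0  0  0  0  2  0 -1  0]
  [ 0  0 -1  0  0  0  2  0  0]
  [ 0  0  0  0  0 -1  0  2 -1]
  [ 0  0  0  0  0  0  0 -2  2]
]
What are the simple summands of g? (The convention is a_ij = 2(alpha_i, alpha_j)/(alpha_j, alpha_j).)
The diagram associated to this matrix has two connected components: the simple roots {alpha_6, alpha_8, alpha_9} form a chain of 3 nodes with a double edge at one end; the terminal node there is the unique long simple root (C_3), and {alpha_1, alpha_2, alpha_3, alpha_4, alpha_5, alpha_7} form a chain of 5 nodes with one extra node attached to the third node from one end (E_6). A semisimple Lie algebra decomposes uniquely as the direct sum of simple ideals, one per connected component of its Dynkin diagram, so g ≅ C_3 ⊕ E_6 (dimension 21 + 78 = 99).

C_3 + E_6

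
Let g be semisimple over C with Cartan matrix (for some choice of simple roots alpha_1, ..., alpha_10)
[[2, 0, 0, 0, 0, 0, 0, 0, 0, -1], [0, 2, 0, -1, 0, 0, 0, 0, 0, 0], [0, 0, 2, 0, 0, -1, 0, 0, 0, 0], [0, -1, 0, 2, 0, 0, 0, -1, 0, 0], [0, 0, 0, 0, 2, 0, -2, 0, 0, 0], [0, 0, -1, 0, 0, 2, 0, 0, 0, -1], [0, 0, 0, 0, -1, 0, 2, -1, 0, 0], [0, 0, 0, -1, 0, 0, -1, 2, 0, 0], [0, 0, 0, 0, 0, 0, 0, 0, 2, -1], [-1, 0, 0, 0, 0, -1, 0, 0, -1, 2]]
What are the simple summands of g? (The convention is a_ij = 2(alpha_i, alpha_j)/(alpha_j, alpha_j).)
The diagram associated to this matrix has two connected components: the simple roots {alpha_2, alpha_4, alpha_5, alpha_7, alpha_8} form a chain of 5 nodes with a double edge at one end; the terminal node there is the unique long simple root (C_5), and {alpha_1, alpha_3, alpha_6, alpha_9, alpha_10} form a chain of 3 nodes with a fork of two nodes at one end (D_5). A semisimple Lie algebra decomposes uniquely as the direct sum of simple ideals, one per connected component of its Dynkin diagram, so g ≅ C_5 ⊕ D_5 (dimension 55 + 45 = 100).

type C_5 + type D_5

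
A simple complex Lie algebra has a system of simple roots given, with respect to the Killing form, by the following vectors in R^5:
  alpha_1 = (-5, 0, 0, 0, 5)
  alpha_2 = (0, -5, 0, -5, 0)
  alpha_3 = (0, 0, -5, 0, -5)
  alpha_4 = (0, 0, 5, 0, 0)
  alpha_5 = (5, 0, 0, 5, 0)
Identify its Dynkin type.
type B_5

Compute the Cartan integers a_ij = 2(alpha_i, alpha_j)/(alpha_j, alpha_j); the resulting 5x5 Cartan matrix is
[[2, 0, -1, 0, -1], [0, 2, 0, 0, -1], [-1, 0, 2, -2, 0], [0, 0, -1, 2, 0], [-1, -1, 0, 0, 2]].
The roots have two lengths (squared-length ratio 2:1); the short ones are alpha_{4}. The associated Dynkin diagram is a chain of 5 nodes with a double edge at one end; the terminal node there is the unique short simple root (B_5), so the type is B_5 (the algebra so(11)).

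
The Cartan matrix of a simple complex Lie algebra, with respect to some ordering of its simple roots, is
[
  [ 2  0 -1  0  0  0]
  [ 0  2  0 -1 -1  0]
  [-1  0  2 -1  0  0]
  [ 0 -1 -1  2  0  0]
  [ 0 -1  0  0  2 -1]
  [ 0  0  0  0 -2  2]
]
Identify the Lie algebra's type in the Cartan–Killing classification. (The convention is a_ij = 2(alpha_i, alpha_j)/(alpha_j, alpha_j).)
C_6

The matrix has rank 6 with 2's on the diagonal. Reading the off-diagonal entries as Dynkin edges (a single edge where a_ij = a_ji = -1; a double or triple edge where a_ij * a_ji = 2 or 3), the diagram is a chain of 6 nodes with a double edge at one end; the terminal node there is the unique long simple root (C_6). One simple-root ordering that puts it in standard form is (alpha_1, alpha_3, alpha_4, alpha_2, alpha_5, alpha_6). So the algebra is type C_6, i.e. sp(12).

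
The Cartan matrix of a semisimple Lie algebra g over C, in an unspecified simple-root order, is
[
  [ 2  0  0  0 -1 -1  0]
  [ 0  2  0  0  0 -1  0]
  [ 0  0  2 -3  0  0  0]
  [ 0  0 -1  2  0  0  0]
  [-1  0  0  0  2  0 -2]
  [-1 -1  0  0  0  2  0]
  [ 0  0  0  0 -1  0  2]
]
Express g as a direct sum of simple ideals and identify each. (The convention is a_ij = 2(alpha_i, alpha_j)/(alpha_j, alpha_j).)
The diagram associated to this matrix has two connected components: the simple roots {alpha_1, alpha_2, alpha_5, alpha_6, alpha_7} form a chain of 5 nodes with a double edge at one end; the terminal node there is the unique short simple root (B_5), and {alpha_3, alpha_4} form two nodes joined by a triple edge (G_2). A semisimple Lie algebra decomposes uniquely as the direct sum of simple ideals, one per connected component of its Dynkin diagram, so g ≅ B_5 ⊕ G_2 (dimension 55 + 14 = 69).

B_5 + G_2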